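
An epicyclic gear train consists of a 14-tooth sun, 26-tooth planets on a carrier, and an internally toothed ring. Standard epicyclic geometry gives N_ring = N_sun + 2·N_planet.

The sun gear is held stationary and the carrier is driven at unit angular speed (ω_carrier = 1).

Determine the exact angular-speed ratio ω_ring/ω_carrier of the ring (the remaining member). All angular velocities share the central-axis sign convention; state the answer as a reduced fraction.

40/33

N_ring = 14 + 2·26 = 66
14(ω_s−ω_c) = −66(ω_r−ω_c),  ω_s=0, ω_c=1
ω_r = 1 − (14/66)(0−1) = 40/33
ω_r/ω_c = 40/33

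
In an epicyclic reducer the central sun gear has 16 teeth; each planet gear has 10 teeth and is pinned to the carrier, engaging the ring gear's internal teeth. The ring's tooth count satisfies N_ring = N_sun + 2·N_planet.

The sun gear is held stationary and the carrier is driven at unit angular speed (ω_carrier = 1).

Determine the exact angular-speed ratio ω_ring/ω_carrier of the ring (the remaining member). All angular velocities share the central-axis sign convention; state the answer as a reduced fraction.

13/9

N_ring = 16 + 2·10 = 36
16(ω_s−ω_c) = −36(ω_r−ω_c),  ω_s=0, ω_c=1
ω_r = 1 − (16/36)(0−1) = 13/9
ω_r/ω_c = 13/9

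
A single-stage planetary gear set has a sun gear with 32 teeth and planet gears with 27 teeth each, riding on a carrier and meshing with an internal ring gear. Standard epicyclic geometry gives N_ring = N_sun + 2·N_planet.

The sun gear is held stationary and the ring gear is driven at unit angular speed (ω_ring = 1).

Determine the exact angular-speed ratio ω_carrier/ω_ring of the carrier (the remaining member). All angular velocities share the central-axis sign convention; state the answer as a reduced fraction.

N_ring = 32 + 2·27 = 86
32(ω_s−ω_c) = −86(ω_r−ω_c),  ω_s=0, ω_r=1
32(0−ω_c) = −86(1−ω_c)  ⇒  118ω_c = 86  ⇒  ω_c = 43/59
ω_c/ω_r = 43/59

43/59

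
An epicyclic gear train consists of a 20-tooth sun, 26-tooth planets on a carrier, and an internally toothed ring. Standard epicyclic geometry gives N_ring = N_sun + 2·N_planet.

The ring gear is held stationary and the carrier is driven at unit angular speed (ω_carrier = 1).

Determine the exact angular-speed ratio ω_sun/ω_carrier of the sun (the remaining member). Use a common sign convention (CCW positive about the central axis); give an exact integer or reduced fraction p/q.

N_ring = 20 + 2·26 = 72
20(ω_s−ω_c) = −72(ω_r−ω_c),  ω_r=0, ω_c=1
ω_s = 1 − (72/20)(0−1) = 23/5
ω_s/ω_c = 23/5

23/5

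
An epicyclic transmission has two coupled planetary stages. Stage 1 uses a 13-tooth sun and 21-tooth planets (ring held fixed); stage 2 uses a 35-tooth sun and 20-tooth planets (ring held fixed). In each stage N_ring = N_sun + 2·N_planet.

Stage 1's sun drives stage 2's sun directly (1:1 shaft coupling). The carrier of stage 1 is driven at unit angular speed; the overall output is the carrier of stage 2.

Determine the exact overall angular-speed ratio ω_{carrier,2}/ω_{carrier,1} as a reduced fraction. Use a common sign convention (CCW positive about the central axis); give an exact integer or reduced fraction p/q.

238/143

Stage 1: N_ring = 13 + 2·21 = 55
Stage 1: 13(ω_s−ω_c) = −55(ω_r−ω_c),  ω_r=0, ω_c=1
Stage 1: ω_s = 1 − (55/13)(0−1) = 68/13
  ⇒ ω_s¹/ω_c¹ = 68/13
Stage 2: N_ring = 35 + 2·20 = 75
Stage 2: 35(ω_s−ω_c) = −75(ω_r−ω_c),  ω_r=0, ω_s=1
Stage 2: 35(1−ω_c) = −75(0−ω_c)  ⇒  110ω_c = 35  ⇒  ω_c = 7/22
  ⇒ ω_c²/ω_s² = 7/22
Coupling ω_s² = ω_s¹ ⇒ overall = 68/13 × 7/22 = 238/143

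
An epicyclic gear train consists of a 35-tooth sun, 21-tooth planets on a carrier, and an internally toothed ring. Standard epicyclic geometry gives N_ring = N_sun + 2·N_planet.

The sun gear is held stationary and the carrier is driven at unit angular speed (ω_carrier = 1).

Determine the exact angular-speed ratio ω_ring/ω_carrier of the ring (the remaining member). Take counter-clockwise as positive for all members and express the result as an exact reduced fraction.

N_ring = 35 + 2·21 = 77
35(ω_s−ω_c) = −77(ω_r−ω_c),  ω_s=0, ω_c=1
ω_r = 1 − (35/77)(0−1) = 16/11
ω_r/ω_c = 16/11

16/11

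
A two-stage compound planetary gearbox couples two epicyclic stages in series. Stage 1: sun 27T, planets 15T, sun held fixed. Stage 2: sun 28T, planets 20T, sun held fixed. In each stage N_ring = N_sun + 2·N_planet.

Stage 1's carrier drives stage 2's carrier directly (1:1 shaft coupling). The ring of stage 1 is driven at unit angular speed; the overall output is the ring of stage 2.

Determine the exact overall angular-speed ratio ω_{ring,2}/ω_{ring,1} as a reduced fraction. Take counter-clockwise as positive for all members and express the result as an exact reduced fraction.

114/119

Stage 1: N_ring = 27 + 2·15 = 57
Stage 1: 27(ω_s−ω_c) = −57(ω_r−ω_c),  ω_s=0, ω_r=1
Stage 1: 27(0−ω_c) = −57(1−ω_c)  ⇒  84ω_c = 57  ⇒  ω_c = 19/28
  ⇒ ω_c¹/ω_r¹ = 19/28
Stage 2: N_ring = 28 + 2·20 = 68
Stage 2: 28(ω_s−ω_c) = −68(ω_r−ω_c),  ω_s=0, ω_c=1
Stage 2: ω_r = 1 − (28/68)(0−1) = 24/17
  ⇒ ω_r²/ω_c² = 24/17
Coupling ω_c² = ω_c¹ ⇒ overall = 19/28 × 24/17 = 114/119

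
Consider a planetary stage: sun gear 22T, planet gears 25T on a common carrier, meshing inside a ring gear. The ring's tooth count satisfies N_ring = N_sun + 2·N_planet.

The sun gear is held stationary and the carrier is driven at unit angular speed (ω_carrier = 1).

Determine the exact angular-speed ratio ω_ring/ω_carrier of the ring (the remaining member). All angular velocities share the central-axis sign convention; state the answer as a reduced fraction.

47/36

N_ring = 22 + 2·25 = 72
22(ω_s−ω_c) = −72(ω_r−ω_c),  ω_s=0, ω_c=1
ω_r = 1 − (22/72)(0−1) = 47/36
ω_r/ω_c = 47/36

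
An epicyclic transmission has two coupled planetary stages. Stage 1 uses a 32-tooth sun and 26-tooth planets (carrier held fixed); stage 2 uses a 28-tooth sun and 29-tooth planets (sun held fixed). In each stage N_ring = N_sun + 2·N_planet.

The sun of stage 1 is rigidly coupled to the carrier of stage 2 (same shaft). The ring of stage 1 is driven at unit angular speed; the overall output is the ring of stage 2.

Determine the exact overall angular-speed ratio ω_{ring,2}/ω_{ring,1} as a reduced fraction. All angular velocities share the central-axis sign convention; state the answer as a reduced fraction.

Stage 1: N_ring = 32 + 2·26 = 84
Stage 1: 32(ω_s−ω_c) = −84(ω_r−ω_c),  ω_c=0, ω_r=1
Stage 1: ω_s = 0 − (84/32)(1−0) = -21/8
  ⇒ ω_s¹/ω_r¹ = -21/8
Stage 2: N_ring = 28 + 2·29 = 86
Stage 2: 28(ω_s−ω_c) = −86(ω_r−ω_c),  ω_s=0, ω_c=1
Stage 2: ω_r = 1 − (28/86)(0−1) = 57/43
  ⇒ ω_r²/ω_c² = 57/43
Coupling ω_c² = ω_s¹ ⇒ overall = -21/8 × 57/43 = -1197/344

-1197/344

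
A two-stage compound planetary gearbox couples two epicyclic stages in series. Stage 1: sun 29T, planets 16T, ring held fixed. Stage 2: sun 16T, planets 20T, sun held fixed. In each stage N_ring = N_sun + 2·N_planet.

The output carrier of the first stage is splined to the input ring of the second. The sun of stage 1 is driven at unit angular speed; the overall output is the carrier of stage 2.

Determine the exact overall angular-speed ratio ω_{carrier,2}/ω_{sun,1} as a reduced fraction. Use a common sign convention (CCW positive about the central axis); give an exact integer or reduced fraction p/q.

203/810

Stage 1: N_ring = 29 + 2·16 = 61
Stage 1: 29(ω_s−ω_c) = −61(ω_r−ω_c),  ω_r=0, ω_s=1
Stage 1: 29(1−ω_c) = −61(0−ω_c)  ⇒  90ω_c = 29  ⇒  ω_c = 29/90
  ⇒ ω_c¹/ω_s¹ = 29/90
Stage 2: N_ring = 16 + 2·20 = 56
Stage 2: 16(ω_s−ω_c) = −56(ω_r−ω_c),  ω_s=0, ω_r=1
Stage 2: 16(0−ω_c) = −56(1−ω_c)  ⇒  72ω_c = 56  ⇒  ω_c = 7/9
  ⇒ ω_c²/ω_r² = 7/9
Coupling ω_r² = ω_c¹ ⇒ overall = 29/90 × 7/9 = 203/810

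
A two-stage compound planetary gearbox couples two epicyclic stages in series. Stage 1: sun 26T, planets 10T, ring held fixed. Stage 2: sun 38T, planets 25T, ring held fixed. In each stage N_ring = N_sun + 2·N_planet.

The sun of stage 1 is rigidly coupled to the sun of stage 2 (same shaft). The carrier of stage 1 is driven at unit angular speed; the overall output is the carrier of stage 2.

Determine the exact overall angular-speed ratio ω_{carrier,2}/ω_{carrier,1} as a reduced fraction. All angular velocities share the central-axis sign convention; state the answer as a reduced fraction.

76/91

Stage 1: N_ring = 26 + 2·10 = 46
Stage 1: 26(ω_s−ω_c) = −46(ω_r−ω_c),  ω_r=0, ω_c=1
Stage 1: ω_s = 1 − (46/26)(0−1) = 36/13
  ⇒ ω_s¹/ω_c¹ = 36/13
Stage 2: N_ring = 38 + 2·25 = 88
Stage 2: 38(ω_s−ω_c) = −88(ω_r−ω_c),  ω_r=0, ω_s=1
Stage 2: 38(1−ω_c) = −88(0−ω_c)  ⇒  126ω_c = 38  ⇒  ω_c = 19/63
  ⇒ ω_c²/ω_s² = 19/63
Coupling ω_s² = ω_s¹ ⇒ overall = 36/13 × 19/63 = 76/91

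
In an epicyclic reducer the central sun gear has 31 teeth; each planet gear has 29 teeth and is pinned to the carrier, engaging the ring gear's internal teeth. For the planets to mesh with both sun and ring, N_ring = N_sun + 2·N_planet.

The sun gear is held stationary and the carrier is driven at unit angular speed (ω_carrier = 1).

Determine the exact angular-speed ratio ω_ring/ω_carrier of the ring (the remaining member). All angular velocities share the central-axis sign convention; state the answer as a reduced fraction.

N_ring = 31 + 2·29 = 89
31(ω_s−ω_c) = −89(ω_r−ω_c),  ω_s=0, ω_c=1
ω_r = 1 − (31/89)(0−1) = 120/89
ω_r/ω_c = 120/89

120/89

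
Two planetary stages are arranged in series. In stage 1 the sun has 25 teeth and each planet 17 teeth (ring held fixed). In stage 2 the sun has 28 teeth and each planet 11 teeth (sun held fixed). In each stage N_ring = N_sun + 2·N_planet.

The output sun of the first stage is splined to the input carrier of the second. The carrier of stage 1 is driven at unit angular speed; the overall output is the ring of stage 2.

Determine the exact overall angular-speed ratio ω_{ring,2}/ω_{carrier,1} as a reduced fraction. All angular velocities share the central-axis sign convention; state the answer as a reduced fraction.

3276/625

Stage 1: N_ring = 25 + 2·17 = 59
Stage 1: 25(ω_s−ω_c) = −59(ω_r−ω_c),  ω_r=0, ω_c=1
Stage 1: ω_s = 1 − (59/25)(0−1) = 84/25
  ⇒ ω_s¹/ω_c¹ = 84/25
Stage 2: N_ring = 28 + 2·11 = 50
Stage 2: 28(ω_s−ω_c) = −50(ω_r−ω_c),  ω_s=0, ω_c=1
Stage 2: ω_r = 1 − (28/50)(0−1) = 39/25
  ⇒ ω_r²/ω_c² = 39/25
Coupling ω_c² = ω_s¹ ⇒ overall = 84/25 × 39/25 = 3276/625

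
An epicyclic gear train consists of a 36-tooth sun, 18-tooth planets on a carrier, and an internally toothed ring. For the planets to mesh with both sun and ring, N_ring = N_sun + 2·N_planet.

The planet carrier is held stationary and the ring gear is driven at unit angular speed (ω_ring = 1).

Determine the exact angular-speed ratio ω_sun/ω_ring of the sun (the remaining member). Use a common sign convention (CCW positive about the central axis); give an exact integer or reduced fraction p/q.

-2

N_ring = 36 + 2·18 = 72
36(ω_s−ω_c) = −72(ω_r−ω_c),  ω_c=0, ω_r=1
ω_s = 0 − (72/36)(1−0) = -2
ω_s/ω_r = -2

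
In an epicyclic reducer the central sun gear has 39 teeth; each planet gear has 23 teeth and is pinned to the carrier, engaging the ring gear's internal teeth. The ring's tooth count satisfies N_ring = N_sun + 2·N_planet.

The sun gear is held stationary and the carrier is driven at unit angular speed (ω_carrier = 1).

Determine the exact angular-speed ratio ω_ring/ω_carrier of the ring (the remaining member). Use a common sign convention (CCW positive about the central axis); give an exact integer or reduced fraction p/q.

N_ring = 39 + 2·23 = 85
39(ω_s−ω_c) = −85(ω_r−ω_c),  ω_s=0, ω_c=1
ω_r = 1 − (39/85)(0−1) = 124/85
ω_r/ω_c = 124/85

124/85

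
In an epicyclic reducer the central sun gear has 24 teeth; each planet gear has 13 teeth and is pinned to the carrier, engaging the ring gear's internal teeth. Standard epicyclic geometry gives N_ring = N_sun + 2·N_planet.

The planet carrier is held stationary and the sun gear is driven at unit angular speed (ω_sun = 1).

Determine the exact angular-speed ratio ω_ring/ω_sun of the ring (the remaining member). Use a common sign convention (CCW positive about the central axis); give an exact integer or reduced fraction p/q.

-12/25

N_ring = 24 + 2·13 = 50
24(ω_s−ω_c) = −50(ω_r−ω_c),  ω_c=0, ω_s=1
ω_r = 0 − (24/50)(1−0) = -12/25
ω_r/ω_s = -12/25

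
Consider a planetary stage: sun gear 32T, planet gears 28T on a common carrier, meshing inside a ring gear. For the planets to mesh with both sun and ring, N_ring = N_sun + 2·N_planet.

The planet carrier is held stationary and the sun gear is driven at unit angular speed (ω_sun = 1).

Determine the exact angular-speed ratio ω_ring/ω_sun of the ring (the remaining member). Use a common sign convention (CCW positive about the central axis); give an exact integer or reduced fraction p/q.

-4/11

N_ring = 32 + 2·28 = 88
32(ω_s−ω_c) = −88(ω_r−ω_c),  ω_c=0, ω_s=1
ω_r = 0 − (32/88)(1−0) = -4/11
ω_r/ω_s = -4/11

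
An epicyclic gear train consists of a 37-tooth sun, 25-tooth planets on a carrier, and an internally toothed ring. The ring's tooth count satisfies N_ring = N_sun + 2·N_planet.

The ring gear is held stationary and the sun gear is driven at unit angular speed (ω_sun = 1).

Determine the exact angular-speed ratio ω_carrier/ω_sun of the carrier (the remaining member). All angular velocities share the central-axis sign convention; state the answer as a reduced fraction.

N_ring = 37 + 2·25 = 87
37(ω_s−ω_c) = −87(ω_r−ω_c),  ω_r=0, ω_s=1
37(1−ω_c) = −87(0−ω_c)  ⇒  124ω_c = 37  ⇒  ω_c = 37/124
ω_c/ω_s = 37/124

37/124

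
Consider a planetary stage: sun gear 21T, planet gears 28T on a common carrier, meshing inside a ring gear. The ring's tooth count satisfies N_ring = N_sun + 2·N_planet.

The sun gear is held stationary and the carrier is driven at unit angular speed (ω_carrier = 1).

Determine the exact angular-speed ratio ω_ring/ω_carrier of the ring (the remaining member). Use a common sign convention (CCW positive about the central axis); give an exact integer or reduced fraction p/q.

14/11

N_ring = 21 + 2·28 = 77
21(ω_s−ω_c) = −77(ω_r−ω_c),  ω_s=0, ω_c=1
ω_r = 1 − (21/77)(0−1) = 14/11
ω_r/ω_c = 14/11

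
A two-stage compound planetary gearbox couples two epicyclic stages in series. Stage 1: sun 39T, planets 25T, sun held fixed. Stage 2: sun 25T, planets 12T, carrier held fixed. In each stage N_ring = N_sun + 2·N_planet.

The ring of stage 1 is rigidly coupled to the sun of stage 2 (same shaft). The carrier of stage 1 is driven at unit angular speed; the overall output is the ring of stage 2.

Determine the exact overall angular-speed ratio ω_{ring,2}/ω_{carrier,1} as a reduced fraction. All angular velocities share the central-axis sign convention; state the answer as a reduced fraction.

Stage 1: N_ring = 39 + 2·25 = 89
Stage 1: 39(ω_s−ω_c) = −89(ω_r−ω_c),  ω_s=0, ω_c=1
Stage 1: ω_r = 1 − (39/89)(0−1) = 128/89
  ⇒ ω_r¹/ω_c¹ = 128/89
Stage 2: N_ring = 25 + 2·12 = 49
Stage 2: 25(ω_s−ω_c) = −49(ω_r−ω_c),  ω_c=0, ω_s=1
Stage 2: ω_r = 0 − (25/49)(1−0) = -25/49
  ⇒ ω_r²/ω_s² = -25/49
Coupling ω_s² = ω_r¹ ⇒ overall = 128/89 × -25/49 = -3200/4361

-3200/4361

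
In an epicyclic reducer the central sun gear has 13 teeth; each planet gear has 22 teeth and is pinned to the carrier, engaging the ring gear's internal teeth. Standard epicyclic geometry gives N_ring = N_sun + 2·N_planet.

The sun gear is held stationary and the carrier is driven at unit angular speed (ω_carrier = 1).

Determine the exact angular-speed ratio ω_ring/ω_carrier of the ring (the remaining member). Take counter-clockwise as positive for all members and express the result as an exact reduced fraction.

N_ring = 13 + 2·22 = 57
13(ω_s−ω_c) = −57(ω_r−ω_c),  ω_s=0, ω_c=1
ω_r = 1 − (13/57)(0−1) = 70/57
ω_r/ω_c = 70/57

70/57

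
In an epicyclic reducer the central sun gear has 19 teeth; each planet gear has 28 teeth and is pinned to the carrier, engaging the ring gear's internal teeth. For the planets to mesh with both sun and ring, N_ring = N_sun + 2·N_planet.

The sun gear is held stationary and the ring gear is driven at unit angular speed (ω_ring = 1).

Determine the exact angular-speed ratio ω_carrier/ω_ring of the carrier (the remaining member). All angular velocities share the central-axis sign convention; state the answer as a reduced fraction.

N_ring = 19 + 2·28 = 75
19(ω_s−ω_c) = −75(ω_r−ω_c),  ω_s=0, ω_r=1
19(0−ω_c) = −75(1−ω_c)  ⇒  94ω_c = 75  ⇒  ω_c = 75/94
ω_c/ω_r = 75/94

75/94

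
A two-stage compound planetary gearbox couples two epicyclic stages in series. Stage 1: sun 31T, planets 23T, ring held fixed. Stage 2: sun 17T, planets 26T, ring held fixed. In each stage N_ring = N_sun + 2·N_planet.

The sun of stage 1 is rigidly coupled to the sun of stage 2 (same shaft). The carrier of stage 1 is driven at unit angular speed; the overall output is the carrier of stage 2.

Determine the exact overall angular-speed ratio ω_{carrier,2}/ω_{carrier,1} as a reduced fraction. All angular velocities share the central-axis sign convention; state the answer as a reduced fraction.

Stage 1: N_ring = 31 + 2·23 = 77
Stage 1: 31(ω_s−ω_c) = −77(ω_r−ω_c),  ω_r=0, ω_c=1
Stage 1: ω_s = 1 − (77/31)(0−1) = 108/31
  ⇒ ω_s¹/ω_c¹ = 108/31
Stage 2: N_ring = 17 + 2·26 = 69
Stage 2: 17(ω_s−ω_c) = −69(ω_r−ω_c),  ω_r=0, ω_s=1
Stage 2: 17(1−ω_c) = −69(0−ω_c)  ⇒  86ω_c = 17  ⇒  ω_c = 17/86
  ⇒ ω_c²/ω_s² = 17/86
Coupling ω_s² = ω_s¹ ⇒ overall = 108/31 × 17/86 = 918/1333

918/1333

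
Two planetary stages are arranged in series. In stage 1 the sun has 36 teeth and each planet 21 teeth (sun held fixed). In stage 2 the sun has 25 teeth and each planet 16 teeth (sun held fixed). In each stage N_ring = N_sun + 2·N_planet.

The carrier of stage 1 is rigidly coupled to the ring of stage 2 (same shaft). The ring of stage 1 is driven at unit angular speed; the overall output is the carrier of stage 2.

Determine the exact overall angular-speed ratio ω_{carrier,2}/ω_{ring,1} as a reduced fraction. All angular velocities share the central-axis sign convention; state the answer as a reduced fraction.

Stage 1: N_ring = 36 + 2·21 = 78
Stage 1: 36(ω_s−ω_c) = −78(ω_r−ω_c),  ω_s=0, ω_r=1
Stage 1: 36(0−ω_c) = −78(1−ω_c)  ⇒  114ω_c = 78  ⇒  ω_c = 13/19
  ⇒ ω_c¹/ω_r¹ = 13/19
Stage 2: N_ring = 25 + 2·16 = 57
Stage 2: 25(ω_s−ω_c) = −57(ω_r−ω_c),  ω_s=0, ω_r=1
Stage 2: 25(0−ω_c) = −57(1−ω_c)  ⇒  82ω_c = 57  ⇒  ω_c = 57/82
  ⇒ ω_c²/ω_r² = 57/82
Coupling ω_r² = ω_c¹ ⇒ overall = 13/19 × 57/82 = 39/82

39/82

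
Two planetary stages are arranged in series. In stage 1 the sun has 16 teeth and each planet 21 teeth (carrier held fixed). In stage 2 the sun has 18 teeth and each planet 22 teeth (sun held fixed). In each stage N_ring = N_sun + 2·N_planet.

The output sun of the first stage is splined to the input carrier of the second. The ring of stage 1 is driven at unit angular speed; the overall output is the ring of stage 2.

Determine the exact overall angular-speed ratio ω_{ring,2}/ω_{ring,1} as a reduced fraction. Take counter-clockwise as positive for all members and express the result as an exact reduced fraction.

-145/31

Stage 1: N_ring = 16 + 2·21 = 58
Stage 1: 16(ω_s−ω_c) = −58(ω_r−ω_c),  ω_c=0, ω_r=1
Stage 1: ω_s = 0 − (58/16)(1−0) = -29/8
  ⇒ ω_s¹/ω_r¹ = -29/8
Stage 2: N_ring = 18 + 2·22 = 62
Stage 2: 18(ω_s−ω_c) = −62(ω_r−ω_c),  ω_s=0, ω_c=1
Stage 2: ω_r = 1 − (18/62)(0−1) = 40/31
  ⇒ ω_r²/ω_c² = 40/31
Coupling ω_c² = ω_s¹ ⇒ overall = -29/8 × 40/31 = -145/31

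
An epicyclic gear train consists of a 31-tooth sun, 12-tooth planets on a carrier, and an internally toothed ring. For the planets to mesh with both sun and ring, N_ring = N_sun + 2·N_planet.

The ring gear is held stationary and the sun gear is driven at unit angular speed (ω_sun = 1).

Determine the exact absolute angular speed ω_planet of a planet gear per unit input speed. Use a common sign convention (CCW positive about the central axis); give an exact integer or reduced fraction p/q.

N_ring = 31 + 2·12 = 55
31(ω_s−ω_c) = −55(ω_r−ω_c),  ω_r=0, ω_s=1
31(1−ω_c) = −55(0−ω_c)  ⇒  86ω_c = 31  ⇒  ω_c = 31/86
sun–planet: 31·(1−31/86) = −12·(ω_p−ω_c)  ⇒  ω_p−ω_c = −(31/12)·(55/86) = -1705/1032
ω_p = 31/86 − 1705/1032 = -31/24

-31/24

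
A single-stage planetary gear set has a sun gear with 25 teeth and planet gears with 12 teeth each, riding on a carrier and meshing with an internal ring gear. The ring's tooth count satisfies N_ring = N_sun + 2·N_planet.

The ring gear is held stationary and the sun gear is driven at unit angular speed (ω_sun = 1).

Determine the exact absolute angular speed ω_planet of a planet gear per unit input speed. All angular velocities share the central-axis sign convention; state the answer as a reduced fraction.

N_ring = 25 + 2·12 = 49
25(ω_s−ω_c) = −49(ω_r−ω_c),  ω_r=0, ω_s=1
25(1−ω_c) = −49(0−ω_c)  ⇒  74ω_c = 25  ⇒  ω_c = 25/74
sun–planet: 25·(1−25/74) = −12·(ω_p−ω_c)  ⇒  ω_p−ω_c = −(25/12)·(49/74) = -1225/888
ω_p = 25/74 − 1225/888 = -25/24

-25/24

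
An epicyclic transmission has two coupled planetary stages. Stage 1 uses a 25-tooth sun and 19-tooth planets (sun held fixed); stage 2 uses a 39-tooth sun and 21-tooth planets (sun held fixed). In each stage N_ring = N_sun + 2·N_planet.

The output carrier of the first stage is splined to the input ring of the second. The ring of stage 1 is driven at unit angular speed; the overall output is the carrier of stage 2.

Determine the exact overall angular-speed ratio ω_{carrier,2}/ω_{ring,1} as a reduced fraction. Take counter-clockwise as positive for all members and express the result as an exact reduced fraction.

Stage 1: N_ring = 25 + 2·19 = 63
Stage 1: 25(ω_s−ω_c) = −63(ω_r−ω_c),  ω_s=0, ω_r=1
Stage 1: 25(0−ω_c) = −63(1−ω_c)  ⇒  88ω_c = 63  ⇒  ω_c = 63/88
  ⇒ ω_c¹/ω_r¹ = 63/88
Stage 2: N_ring = 39 + 2·21 = 81
Stage 2: 39(ω_s−ω_c) = −81(ω_r−ω_c),  ω_s=0, ω_r=1
Stage 2: 39(0−ω_c) = −81(1−ω_c)  ⇒  120ω_c = 81  ⇒  ω_c = 27/40
  ⇒ ω_c²/ω_r² = 27/40
Coupling ω_r² = ω_c¹ ⇒ overall = 63/88 × 27/40 = 1701/3520

1701/3520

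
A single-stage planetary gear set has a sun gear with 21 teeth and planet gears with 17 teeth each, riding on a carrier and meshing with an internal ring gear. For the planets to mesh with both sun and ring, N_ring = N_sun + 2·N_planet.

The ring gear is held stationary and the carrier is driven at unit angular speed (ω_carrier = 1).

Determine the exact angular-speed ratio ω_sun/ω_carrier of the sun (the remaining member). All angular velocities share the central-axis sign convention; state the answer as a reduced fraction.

76/21

N_ring = 21 + 2·17 = 55
21(ω_s−ω_c) = −55(ω_r−ω_c),  ω_r=0, ω_c=1
ω_s = 1 − (55/21)(0−1) = 76/21
ω_s/ω_c = 76/21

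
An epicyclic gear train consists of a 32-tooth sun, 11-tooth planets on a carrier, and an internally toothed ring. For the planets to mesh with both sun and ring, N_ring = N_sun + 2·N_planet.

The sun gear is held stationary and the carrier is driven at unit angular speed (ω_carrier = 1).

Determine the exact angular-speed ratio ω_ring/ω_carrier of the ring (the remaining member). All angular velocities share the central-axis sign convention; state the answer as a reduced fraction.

43/27

N_ring = 32 + 2·11 = 54
32(ω_s−ω_c) = −54(ω_r−ω_c),  ω_s=0, ω_c=1
ω_r = 1 − (32/54)(0−1) = 43/27
ω_r/ω_c = 43/27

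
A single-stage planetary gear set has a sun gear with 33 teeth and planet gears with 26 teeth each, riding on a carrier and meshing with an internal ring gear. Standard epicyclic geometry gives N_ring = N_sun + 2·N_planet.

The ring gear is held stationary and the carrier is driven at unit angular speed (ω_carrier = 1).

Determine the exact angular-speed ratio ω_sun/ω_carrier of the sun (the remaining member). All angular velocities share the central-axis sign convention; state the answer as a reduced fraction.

118/33

N_ring = 33 + 2·26 = 85
33(ω_s−ω_c) = −85(ω_r−ω_c),  ω_r=0, ω_c=1
ω_s = 1 − (85/33)(0−1) = 118/33
ω_s/ω_c = 118/33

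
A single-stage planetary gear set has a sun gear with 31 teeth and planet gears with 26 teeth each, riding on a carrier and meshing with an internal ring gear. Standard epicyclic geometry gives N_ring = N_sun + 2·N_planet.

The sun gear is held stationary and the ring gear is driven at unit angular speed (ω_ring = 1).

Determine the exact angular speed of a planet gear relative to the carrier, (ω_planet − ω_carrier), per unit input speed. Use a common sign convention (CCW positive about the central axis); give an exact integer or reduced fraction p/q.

2573/2964

N_ring = 31 + 2·26 = 83
31(ω_s−ω_c) = −83(ω_r−ω_c),  ω_s=0, ω_r=1
31(0−ω_c) = −83(1−ω_c)  ⇒  114ω_c = 83  ⇒  ω_c = 83/114
sun–planet: 31·(0−83/114) = −26·(ω_p−ω_c)  ⇒  ω_p−ω_c = −(31/26)·(-83/114) = 2573/2964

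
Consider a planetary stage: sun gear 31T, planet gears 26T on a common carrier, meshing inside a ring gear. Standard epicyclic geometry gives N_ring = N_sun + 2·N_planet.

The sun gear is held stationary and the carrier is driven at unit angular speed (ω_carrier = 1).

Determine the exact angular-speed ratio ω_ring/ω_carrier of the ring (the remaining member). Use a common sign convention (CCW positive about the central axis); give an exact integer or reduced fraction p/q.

N_ring = 31 + 2·26 = 83
31(ω_s−ω_c) = −83(ω_r−ω_c),  ω_s=0, ω_c=1
ω_r = 1 − (31/83)(0−1) = 114/83
ω_r/ω_c = 114/83

114/83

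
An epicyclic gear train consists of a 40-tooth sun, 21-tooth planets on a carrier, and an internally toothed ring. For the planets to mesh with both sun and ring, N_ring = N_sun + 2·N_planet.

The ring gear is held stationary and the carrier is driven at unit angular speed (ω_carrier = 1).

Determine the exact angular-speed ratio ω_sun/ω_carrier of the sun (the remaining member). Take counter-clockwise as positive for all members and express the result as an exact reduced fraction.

N_ring = 40 + 2·21 = 82
40(ω_s−ω_c) = −82(ω_r−ω_c),  ω_r=0, ω_c=1
ω_s = 1 − (82/40)(0−1) = 61/20
ω_s/ω_c = 61/20

61/20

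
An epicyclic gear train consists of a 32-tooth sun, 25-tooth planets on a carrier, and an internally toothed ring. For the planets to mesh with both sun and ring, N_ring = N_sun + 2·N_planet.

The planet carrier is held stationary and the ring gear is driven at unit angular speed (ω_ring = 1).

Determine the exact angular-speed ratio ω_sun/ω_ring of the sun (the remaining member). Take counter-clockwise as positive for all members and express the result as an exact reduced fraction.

-41/16

N_ring = 32 + 2·25 = 82
32(ω_s−ω_c) = −82(ω_r−ω_c),  ω_c=0, ω_r=1
ω_s = 0 − (82/32)(1−0) = -41/16
ω_s/ω_r = -41/16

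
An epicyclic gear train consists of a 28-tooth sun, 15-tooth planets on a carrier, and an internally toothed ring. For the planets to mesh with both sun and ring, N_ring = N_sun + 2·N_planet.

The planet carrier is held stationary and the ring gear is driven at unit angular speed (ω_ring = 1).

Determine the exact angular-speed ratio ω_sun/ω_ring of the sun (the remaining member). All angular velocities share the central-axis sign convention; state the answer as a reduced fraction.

-29/14

N_ring = 28 + 2·15 = 58
28(ω_s−ω_c) = −58(ω_r−ω_c),  ω_c=0, ω_r=1
ω_s = 0 − (58/28)(1−0) = -29/14
ω_s/ω_r = -29/14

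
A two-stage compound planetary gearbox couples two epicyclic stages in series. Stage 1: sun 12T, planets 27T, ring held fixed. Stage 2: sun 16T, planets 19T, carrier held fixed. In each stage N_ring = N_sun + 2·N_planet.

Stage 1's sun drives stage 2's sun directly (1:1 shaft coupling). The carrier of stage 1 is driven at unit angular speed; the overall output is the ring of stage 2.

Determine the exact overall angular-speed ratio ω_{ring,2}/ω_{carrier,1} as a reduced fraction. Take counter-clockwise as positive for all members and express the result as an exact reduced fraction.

-52/27

Stage 1: N_ring = 12 + 2·27 = 66
Stage 1: 12(ω_s−ω_c) = −66(ω_r−ω_c),  ω_r=0, ω_c=1
Stage 1: ω_s = 1 − (66/12)(0−1) = 13/2
  ⇒ ω_s¹/ω_c¹ = 13/2
Stage 2: N_ring = 16 + 2·19 = 54
Stage 2: 16(ω_s−ω_c) = −54(ω_r−ω_c),  ω_c=0, ω_s=1
Stage 2: ω_r = 0 − (16/54)(1−0) = -8/27
  ⇒ ω_r²/ω_s² = -8/27
Coupling ω_s² = ω_s¹ ⇒ overall = 13/2 × -8/27 = -52/27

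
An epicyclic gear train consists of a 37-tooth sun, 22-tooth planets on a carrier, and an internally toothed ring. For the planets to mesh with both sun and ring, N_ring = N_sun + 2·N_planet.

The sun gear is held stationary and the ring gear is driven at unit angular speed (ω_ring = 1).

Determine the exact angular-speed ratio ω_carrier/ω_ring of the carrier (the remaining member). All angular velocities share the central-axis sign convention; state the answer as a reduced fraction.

81/118

N_ring = 37 + 2·22 = 81
37(ω_s−ω_c) = −81(ω_r−ω_c),  ω_s=0, ω_r=1
37(0−ω_c) = −81(1−ω_c)  ⇒  118ω_c = 81  ⇒  ω_c = 81/118
ω_c/ω_r = 81/118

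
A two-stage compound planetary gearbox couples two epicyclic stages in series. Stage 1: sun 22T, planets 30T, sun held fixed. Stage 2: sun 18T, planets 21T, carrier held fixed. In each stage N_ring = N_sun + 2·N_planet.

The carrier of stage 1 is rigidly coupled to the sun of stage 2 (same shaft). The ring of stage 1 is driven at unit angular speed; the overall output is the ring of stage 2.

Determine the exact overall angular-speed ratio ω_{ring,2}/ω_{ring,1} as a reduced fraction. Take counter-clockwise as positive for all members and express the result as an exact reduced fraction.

Stage 1: N_ring = 22 + 2·30 = 82
Stage 1: 22(ω_s−ω_c) = −82(ω_r−ω_c),  ω_s=0, ω_r=1
Stage 1: 22(0−ω_c) = −82(1−ω_c)  ⇒  104ω_c = 82  ⇒  ω_c = 41/52
  ⇒ ω_c¹/ω_r¹ = 41/52
Stage 2: N_ring = 18 + 2·21 = 60
Stage 2: 18(ω_s−ω_c) = −60(ω_r−ω_c),  ω_c=0, ω_s=1
Stage 2: ω_r = 0 − (18/60)(1−0) = -3/10
  ⇒ ω_r²/ω_s² = -3/10
Coupling ω_s² = ω_c¹ ⇒ overall = 41/52 × -3/10 = -123/520

-123/520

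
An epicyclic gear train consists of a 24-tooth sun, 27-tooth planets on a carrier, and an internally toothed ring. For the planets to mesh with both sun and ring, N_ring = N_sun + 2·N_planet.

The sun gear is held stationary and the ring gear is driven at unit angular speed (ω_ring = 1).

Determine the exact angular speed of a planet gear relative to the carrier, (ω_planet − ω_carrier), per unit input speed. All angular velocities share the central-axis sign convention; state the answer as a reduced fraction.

N_ring = 24 + 2·27 = 78
24(ω_s−ω_c) = −78(ω_r−ω_c),  ω_s=0, ω_r=1
24(0−ω_c) = −78(1−ω_c)  ⇒  102ω_c = 78  ⇒  ω_c = 13/17
sun–planet: 24·(0−13/17) = −27·(ω_p−ω_c)  ⇒  ω_p−ω_c = −(24/27)·(-13/17) = 104/153

104/153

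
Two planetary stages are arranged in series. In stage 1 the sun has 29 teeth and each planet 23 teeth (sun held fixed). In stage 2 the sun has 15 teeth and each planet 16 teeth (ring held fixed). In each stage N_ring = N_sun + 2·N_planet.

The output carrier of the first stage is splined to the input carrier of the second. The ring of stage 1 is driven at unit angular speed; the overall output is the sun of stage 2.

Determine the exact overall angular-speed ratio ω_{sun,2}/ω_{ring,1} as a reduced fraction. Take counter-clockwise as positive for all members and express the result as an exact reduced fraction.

Stage 1: N_ring = 29 + 2·23 = 75
Stage 1: 29(ω_s−ω_c) = −75(ω_r−ω_c),  ω_s=0, ω_r=1
Stage 1: 29(0−ω_c) = −75(1−ω_c)  ⇒  104ω_c = 75  ⇒  ω_c = 75/104
  ⇒ ω_c¹/ω_r¹ = 75/104
Stage 2: N_ring = 15 + 2·16 = 47
Stage 2: 15(ω_s−ω_c) = −47(ω_r−ω_c),  ω_r=0, ω_c=1
Stage 2: ω_s = 1 − (47/15)(0−1) = 62/15
  ⇒ ω_s²/ω_c² = 62/15
Coupling ω_c² = ω_c¹ ⇒ overall = 75/104 × 62/15 = 155/52

155/52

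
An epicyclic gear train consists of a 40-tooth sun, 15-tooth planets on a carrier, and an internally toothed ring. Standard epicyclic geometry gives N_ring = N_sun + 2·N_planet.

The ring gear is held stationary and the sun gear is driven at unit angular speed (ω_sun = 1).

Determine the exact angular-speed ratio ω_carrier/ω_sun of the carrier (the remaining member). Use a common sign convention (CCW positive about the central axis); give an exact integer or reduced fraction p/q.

N_ring = 40 + 2·15 = 70
40(ω_s−ω_c) = −70(ω_r−ω_c),  ω_r=0, ω_s=1
40(1−ω_c) = −70(0−ω_c)  ⇒  110ω_c = 40  ⇒  ω_c = 4/11
ω_c/ω_s = 4/11

4/11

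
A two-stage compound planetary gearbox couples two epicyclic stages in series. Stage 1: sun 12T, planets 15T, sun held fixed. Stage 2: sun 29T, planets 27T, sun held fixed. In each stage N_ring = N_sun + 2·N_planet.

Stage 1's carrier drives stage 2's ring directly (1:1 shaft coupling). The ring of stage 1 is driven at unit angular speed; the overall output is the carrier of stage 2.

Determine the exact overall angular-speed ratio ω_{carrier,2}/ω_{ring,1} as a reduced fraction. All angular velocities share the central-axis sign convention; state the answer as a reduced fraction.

83/144

Stage 1: N_ring = 12 + 2·15 = 42
Stage 1: 12(ω_s−ω_c) = −42(ω_r−ω_c),  ω_s=0, ω_r=1
Stage 1: 12(0−ω_c) = −42(1−ω_c)  ⇒  54ω_c = 42  ⇒  ω_c = 7/9
  ⇒ ω_c¹/ω_r¹ = 7/9
Stage 2: N_ring = 29 + 2·27 = 83
Stage 2: 29(ω_s−ω_c) = −83(ω_r−ω_c),  ω_s=0, ω_r=1
Stage 2: 29(0−ω_c) = −83(1−ω_c)  ⇒  112ω_c = 83  ⇒  ω_c = 83/112
  ⇒ ω_c²/ω_r² = 83/112
Coupling ω_r² = ω_c¹ ⇒ overall = 7/9 × 83/112 = 83/144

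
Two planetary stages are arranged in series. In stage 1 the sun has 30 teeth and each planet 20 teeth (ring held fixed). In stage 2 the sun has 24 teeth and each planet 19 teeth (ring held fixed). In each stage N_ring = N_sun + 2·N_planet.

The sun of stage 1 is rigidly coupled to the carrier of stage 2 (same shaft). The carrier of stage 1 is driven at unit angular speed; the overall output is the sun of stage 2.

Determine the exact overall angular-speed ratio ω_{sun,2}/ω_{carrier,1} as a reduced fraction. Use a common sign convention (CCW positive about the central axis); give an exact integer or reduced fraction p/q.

Stage 1: N_ring = 30 + 2·20 = 70
Stage 1: 30(ω_s−ω_c) = −70(ω_r−ω_c),  ω_r=0, ω_c=1
Stage 1: ω_s = 1 − (70/30)(0−1) = 10/3
  ⇒ ω_s¹/ω_c¹ = 10/3
Stage 2: N_ring = 24 + 2·19 = 62
Stage 2: 24(ω_s−ω_c) = −62(ω_r−ω_c),  ω_r=0, ω_c=1
Stage 2: ω_s = 1 − (62/24)(0−1) = 43/12
  ⇒ ω_s²/ω_c² = 43/12
Coupling ω_c² = ω_s¹ ⇒ overall = 10/3 × 43/12 = 215/18

215/18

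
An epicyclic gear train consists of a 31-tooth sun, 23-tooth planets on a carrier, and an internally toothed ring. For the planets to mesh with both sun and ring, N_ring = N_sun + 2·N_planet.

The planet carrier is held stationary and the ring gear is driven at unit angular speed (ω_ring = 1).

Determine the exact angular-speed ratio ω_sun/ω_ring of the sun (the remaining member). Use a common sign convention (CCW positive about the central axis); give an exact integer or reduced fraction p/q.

-77/31

N_ring = 31 + 2·23 = 77
31(ω_s−ω_c) = −77(ω_r−ω_c),  ω_c=0, ω_r=1
ω_s = 0 − (77/31)(1−0) = -77/31
ω_s/ω_r = -77/31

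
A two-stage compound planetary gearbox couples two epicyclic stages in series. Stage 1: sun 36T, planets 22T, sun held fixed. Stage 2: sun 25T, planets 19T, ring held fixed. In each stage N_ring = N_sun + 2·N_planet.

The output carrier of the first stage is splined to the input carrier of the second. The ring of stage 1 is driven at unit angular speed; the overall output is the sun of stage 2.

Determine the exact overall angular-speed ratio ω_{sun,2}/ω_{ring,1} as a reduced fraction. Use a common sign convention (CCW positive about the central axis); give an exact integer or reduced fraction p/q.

Stage 1: N_ring = 36 + 2·22 = 80
Stage 1: 36(ω_s−ω_c) = −80(ω_r−ω_c),  ω_s=0, ω_r=1
Stage 1: 36(0−ω_c) = −80(1−ω_c)  ⇒  116ω_c = 80  ⇒  ω_c = 20/29
  ⇒ ω_c¹/ω_r¹ = 20/29
Stage 2: N_ring = 25 + 2·19 = 63
Stage 2: 25(ω_s−ω_c) = −63(ω_r−ω_c),  ω_r=0, ω_c=1
Stage 2: ω_s = 1 − (63/25)(0−1) = 88/25
  ⇒ ω_s²/ω_c² = 88/25
Coupling ω_c² = ω_c¹ ⇒ overall = 20/29 × 88/25 = 352/145

352/145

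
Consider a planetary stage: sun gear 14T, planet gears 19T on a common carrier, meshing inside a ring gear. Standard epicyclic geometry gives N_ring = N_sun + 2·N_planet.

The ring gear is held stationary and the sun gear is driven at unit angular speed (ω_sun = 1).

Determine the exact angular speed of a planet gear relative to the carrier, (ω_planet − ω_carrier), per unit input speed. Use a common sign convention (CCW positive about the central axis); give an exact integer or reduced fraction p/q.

N_ring = 14 + 2·19 = 52
14(ω_s−ω_c) = −52(ω_r−ω_c),  ω_r=0, ω_s=1
14(1−ω_c) = −52(0−ω_c)  ⇒  66ω_c = 14  ⇒  ω_c = 7/33
sun–planet: 14·(1−7/33) = −19·(ω_p−ω_c)  ⇒  ω_p−ω_c = −(14/19)·(26/33) = -364/627

-364/627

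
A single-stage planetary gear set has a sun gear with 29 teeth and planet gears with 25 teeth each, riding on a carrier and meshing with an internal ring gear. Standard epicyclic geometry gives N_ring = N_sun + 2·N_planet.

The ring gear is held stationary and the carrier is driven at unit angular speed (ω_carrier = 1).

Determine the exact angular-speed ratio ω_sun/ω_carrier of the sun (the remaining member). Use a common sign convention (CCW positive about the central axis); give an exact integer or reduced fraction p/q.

N_ring = 29 + 2·25 = 79
29(ω_s−ω_c) = −79(ω_r−ω_c),  ω_r=0, ω_c=1
ω_s = 1 − (79/29)(0−1) = 108/29
ω_s/ω_c = 108/29

108/29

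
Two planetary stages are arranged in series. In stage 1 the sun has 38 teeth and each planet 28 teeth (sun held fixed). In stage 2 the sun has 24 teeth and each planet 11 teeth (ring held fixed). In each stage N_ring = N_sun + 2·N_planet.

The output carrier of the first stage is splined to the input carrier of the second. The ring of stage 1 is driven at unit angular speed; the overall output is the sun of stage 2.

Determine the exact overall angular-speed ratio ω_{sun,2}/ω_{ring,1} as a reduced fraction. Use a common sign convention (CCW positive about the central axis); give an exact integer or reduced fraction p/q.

1645/792

Stage 1: N_ring = 38 + 2·28 = 94
Stage 1: 38(ω_s−ω_c) = −94(ω_r−ω_c),  ω_s=0, ω_r=1
Stage 1: 38(0−ω_c) = −94(1−ω_c)  ⇒  132ω_c = 94  ⇒  ω_c = 47/66
  ⇒ ω_c¹/ω_r¹ = 47/66
Stage 2: N_ring = 24 + 2·11 = 46
Stage 2: 24(ω_s−ω_c) = −46(ω_r−ω_c),  ω_r=0, ω_c=1
Stage 2: ω_s = 1 − (46/24)(0−1) = 35/12
  ⇒ ω_s²/ω_c² = 35/12
Coupling ω_c² = ω_c¹ ⇒ overall = 47/66 × 35/12 = 1645/792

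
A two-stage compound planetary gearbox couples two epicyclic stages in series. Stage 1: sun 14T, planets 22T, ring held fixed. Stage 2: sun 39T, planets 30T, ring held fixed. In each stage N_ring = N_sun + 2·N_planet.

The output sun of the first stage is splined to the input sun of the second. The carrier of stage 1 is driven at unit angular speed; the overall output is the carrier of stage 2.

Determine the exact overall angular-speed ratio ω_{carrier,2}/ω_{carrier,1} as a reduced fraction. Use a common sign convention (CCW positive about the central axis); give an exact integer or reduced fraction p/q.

Stage 1: N_ring = 14 + 2·22 = 58
Stage 1: 14(ω_s−ω_c) = −58(ω_r−ω_c),  ω_r=0, ω_c=1
Stage 1: ω_s = 1 − (58/14)(0−1) = 36/7
  ⇒ ω_s¹/ω_c¹ = 36/7
Stage 2: N_ring = 39 + 2·30 = 99
Stage 2: 39(ω_s−ω_c) = −99(ω_r−ω_c),  ω_r=0, ω_s=1
Stage 2: 39(1−ω_c) = −99(0−ω_c)  ⇒  138ω_c = 39  ⇒  ω_c = 13/46
  ⇒ ω_c²/ω_s² = 13/46
Coupling ω_s² = ω_s¹ ⇒ overall = 36/7 × 13/46 = 234/161

234/161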